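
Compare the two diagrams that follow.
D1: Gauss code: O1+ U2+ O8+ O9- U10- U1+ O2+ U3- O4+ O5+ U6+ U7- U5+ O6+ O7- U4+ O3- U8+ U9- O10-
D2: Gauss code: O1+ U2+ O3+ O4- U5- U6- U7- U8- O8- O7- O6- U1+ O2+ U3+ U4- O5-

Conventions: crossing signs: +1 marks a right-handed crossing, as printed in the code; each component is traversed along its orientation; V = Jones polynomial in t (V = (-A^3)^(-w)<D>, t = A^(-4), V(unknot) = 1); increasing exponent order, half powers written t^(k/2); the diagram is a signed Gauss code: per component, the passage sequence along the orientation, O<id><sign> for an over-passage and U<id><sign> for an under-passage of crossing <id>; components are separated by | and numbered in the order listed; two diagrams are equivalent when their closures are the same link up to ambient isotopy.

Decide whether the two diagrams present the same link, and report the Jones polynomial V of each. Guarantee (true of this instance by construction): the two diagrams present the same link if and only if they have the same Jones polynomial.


same link: yes
V(D1) = 1  [10 crossings, <D> = A^6, w = +2]
D2 (bracket A^-6; 8 crossings at w = -2): V = 1
note: Reidemeister moves carry D1 (10 crossings) to D2 (8)


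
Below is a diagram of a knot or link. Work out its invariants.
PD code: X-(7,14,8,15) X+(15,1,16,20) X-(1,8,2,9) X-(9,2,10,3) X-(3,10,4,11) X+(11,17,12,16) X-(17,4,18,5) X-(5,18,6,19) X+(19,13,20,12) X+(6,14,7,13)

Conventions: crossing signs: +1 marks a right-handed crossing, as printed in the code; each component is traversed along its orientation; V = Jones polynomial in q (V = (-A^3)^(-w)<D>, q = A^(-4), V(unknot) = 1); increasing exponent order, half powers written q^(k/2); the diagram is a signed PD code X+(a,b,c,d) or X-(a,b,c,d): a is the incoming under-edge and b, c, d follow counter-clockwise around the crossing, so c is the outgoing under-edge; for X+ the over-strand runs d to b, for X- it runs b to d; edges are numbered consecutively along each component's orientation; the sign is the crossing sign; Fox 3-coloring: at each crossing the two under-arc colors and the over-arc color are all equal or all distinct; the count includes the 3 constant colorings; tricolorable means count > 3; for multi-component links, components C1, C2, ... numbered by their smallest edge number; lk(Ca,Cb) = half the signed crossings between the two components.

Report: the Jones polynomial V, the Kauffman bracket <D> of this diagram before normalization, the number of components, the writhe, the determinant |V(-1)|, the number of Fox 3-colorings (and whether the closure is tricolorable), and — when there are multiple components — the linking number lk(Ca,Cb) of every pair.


V(q) = -q^-6 + 2q^-5 - 4q^-4 + 5q^-3 - 4q^-2 + 5q^-1 - 3 + 2q - q^2
bracket: -A^-14 + 2A^-10 - 3A^-6 + 5A^-2 - 4A^2 + 5A^6 - 4A^10 + 2A^14 - A^18, w = -2
1 component, writhe -2, over 10 crossings
det 27, colorings 9 of 3^10 — tricolorable
observation: |V(-1)| = 27: so tricolorable, since 3 divides 27


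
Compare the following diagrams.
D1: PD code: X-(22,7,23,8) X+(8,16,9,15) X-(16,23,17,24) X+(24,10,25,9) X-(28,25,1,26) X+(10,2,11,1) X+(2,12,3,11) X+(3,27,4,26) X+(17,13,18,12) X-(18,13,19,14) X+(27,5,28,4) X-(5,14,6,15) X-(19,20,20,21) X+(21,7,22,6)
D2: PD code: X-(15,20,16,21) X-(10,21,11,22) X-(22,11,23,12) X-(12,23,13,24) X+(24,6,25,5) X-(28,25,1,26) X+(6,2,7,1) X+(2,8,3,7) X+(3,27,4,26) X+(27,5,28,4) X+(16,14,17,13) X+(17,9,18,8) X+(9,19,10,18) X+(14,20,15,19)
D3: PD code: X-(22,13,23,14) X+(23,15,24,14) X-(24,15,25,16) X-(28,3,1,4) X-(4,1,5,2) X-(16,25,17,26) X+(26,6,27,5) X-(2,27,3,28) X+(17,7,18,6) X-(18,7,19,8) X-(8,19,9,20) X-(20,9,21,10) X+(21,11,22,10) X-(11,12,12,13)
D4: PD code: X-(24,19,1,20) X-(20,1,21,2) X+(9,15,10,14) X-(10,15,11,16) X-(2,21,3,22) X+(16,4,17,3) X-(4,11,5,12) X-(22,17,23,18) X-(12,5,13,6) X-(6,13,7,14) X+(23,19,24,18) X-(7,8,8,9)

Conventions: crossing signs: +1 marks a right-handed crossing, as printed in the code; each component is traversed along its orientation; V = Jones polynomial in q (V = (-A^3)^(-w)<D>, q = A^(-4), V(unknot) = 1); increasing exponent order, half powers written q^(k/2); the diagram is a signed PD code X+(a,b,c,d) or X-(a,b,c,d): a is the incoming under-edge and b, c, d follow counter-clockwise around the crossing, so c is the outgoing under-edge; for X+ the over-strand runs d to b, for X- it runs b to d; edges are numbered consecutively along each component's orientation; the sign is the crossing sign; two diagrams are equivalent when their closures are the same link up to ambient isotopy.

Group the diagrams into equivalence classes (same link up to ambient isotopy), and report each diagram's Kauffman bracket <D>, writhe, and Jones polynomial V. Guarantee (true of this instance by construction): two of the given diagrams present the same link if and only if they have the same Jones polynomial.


equivalence classes: {D1, D2} | {D3, D4}
D1 (bracket -A^-18 + A^-14 - A^-10 + 2A^-6 - A^-2 + A^2; 14 crossings at w = +2): V = q - q^2 + 2q^3 - q^4 + q^5 - q^6
V(D2) = q - q^2 + 2q^3 - q^4 + q^5 - q^6  (w +4, c 14, <D> = -A^-12 + A^-8 - A^-4 + 2 - A^4 + A^8)
V(D3) = q^-8 - 2q^-7 + q^-6 - 2q^-5 + 2q^-4 + q^-2  (w -6, c 14, <D> = A^-10 + 2A^-2 - 2A^2 + A^6 - 2A^10 + A^14)
V(D4) = q^-8 - 2q^-7 + q^-6 - 2q^-5 + 2q^-4 + q^-2  [12 crossings, <D> = A^-10 + 2A^-2 - 2A^2 + A^6 - 2A^10 + A^14, w = -6]
key observation: V(q) takes 2 values over 4 diagrams, fixing the grouping


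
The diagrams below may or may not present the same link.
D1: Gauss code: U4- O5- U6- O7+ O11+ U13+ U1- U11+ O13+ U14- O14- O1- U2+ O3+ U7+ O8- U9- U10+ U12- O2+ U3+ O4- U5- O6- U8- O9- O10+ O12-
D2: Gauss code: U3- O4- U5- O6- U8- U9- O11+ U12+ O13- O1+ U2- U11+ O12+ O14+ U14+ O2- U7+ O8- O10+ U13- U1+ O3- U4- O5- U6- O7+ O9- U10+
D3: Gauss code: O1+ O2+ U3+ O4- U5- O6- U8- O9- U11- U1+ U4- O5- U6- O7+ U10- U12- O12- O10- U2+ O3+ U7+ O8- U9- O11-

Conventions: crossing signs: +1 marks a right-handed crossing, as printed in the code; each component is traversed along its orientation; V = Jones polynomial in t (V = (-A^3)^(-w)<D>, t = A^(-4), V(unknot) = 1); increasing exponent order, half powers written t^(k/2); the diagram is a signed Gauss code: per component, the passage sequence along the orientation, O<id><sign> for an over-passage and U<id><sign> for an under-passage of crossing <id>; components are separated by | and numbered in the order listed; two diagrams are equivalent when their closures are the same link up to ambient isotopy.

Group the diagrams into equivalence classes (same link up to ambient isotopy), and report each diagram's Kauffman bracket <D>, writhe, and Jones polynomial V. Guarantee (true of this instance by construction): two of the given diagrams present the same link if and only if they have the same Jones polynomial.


grouping into links: {D1, D3} | {D2}
V(D1) = -t^-6 + 2t^-5 - 4t^-4 + 5t^-3 - 4t^-2 + 5t^-1 - 3 + 2t - t^2  (w -2, c 14, <D> = -A^-14 + 2A^-10 - 3A^-6 + 5A^-2 - 4A^2 + 5A^6 - 4A^10 + 2A^14 - A^18)
D2 (bracket A^-2 + A^6 - A^10; 14 crossings at w = -2): V = -t^-4 + t^-3 + t^-1
D3 (bracket -A^-20 + 2A^-16 - 3A^-12 + 5A^-8 - 4A^-4 + 5 - 4A^4 + 2A^8 - A^12; 12 crossings at w = -4): V = -t^-6 + 2t^-5 - 4t^-4 + 5t^-3 - 4t^-2 + 5t^-1 - 3 + 2t - t^2
why: comparing 3 Jones polynomials yields 2 groups


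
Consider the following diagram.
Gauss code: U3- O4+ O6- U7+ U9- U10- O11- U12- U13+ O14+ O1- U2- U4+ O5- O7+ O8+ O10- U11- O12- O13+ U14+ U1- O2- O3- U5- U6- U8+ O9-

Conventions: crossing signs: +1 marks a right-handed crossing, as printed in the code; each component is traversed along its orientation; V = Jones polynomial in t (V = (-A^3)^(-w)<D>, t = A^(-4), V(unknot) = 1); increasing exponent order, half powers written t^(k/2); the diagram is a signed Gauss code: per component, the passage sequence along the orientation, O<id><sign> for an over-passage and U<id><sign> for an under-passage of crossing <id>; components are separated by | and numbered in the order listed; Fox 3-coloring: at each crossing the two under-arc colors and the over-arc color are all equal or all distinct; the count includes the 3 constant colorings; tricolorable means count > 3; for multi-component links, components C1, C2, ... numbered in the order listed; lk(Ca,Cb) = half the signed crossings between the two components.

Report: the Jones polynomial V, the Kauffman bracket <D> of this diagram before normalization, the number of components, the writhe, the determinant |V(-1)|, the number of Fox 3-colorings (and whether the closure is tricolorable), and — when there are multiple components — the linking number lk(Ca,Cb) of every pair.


Jones polynomial: V(t) = t^-7 - 2t^-6 + 2t^-5 - 3t^-4 + 3t^-3 - 2t^-2 + 2t^-1
<D> = 2A^-8 - 2A^-4 + 3 - 3A^4 + 2A^8 - 2A^12 + A^16; writhe -4
components 1, writhe -4 (14 crossings)
3-colorings: 9 of 3^14, det 15 — tricolorable
note: the span of V is 6, forcing >= 6 crossings in any diagram


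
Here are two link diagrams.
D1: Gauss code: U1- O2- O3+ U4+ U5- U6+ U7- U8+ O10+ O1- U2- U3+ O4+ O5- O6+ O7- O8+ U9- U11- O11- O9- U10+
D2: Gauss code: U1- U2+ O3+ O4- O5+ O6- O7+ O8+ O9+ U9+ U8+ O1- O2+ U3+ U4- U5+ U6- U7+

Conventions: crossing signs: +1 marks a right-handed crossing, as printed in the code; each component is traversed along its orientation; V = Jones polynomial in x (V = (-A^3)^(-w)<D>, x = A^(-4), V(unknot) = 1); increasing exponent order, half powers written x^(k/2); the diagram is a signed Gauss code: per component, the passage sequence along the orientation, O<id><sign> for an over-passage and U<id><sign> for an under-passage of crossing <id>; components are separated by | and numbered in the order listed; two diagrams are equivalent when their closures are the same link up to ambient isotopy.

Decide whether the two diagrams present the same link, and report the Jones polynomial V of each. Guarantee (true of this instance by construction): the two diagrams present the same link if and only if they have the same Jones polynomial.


same link: yes
V(D1) = 1  [11 crossings, <D> = -A^-3, w = -1]
V(D2) = 1  [9 crossings, <D> = -A^9, w = +3]
insight: Reidemeister moves carry D1 (11 crossings) to D2 (9)


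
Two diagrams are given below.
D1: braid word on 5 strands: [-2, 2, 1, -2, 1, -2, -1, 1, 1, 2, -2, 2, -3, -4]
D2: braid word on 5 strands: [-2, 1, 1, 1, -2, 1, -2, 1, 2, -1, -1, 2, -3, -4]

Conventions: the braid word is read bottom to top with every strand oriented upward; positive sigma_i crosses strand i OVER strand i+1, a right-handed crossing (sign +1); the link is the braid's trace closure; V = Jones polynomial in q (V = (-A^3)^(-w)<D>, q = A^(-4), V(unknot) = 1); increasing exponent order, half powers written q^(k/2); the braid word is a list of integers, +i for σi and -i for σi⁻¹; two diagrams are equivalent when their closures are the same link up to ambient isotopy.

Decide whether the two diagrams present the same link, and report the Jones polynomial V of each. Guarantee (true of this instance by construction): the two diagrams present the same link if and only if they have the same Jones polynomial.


same link: yes
V(D1) = 1 + q + q^2 + q^3  [14 crossings, <D> = A^-12 + A^-8 + A^-4 + 1, w = 0]
D2 (bracket A^-12 + A^-8 + A^-4 + 1; 14 crossings at w = 0): V = 1 + q + q^2 + q^3
note: one V(q) for all 2 diagrams — one class (guaranteed)


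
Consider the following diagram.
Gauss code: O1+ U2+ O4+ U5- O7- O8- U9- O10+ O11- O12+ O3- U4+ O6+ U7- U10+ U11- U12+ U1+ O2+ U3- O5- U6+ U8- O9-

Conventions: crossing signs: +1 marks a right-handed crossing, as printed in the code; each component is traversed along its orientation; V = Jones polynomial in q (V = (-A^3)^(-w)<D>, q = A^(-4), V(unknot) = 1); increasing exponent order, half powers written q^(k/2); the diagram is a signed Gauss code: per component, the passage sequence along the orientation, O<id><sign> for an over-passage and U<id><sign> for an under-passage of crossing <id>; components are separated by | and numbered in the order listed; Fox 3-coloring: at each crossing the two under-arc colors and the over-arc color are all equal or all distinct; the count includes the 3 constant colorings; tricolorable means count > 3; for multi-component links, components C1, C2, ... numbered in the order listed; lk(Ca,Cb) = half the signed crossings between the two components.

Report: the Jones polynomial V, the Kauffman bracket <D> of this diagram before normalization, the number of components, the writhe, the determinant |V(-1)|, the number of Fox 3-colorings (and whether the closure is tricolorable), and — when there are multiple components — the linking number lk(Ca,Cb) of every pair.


V = q^-4 - 3q^-3 + 5q^-2 - 6q^-1 + 7 - 6q + 5q^2 - 3q^3 + q^4
<D> = A^-16 - 3A^-12 + 5A^-8 - 6A^-4 + 7 - 6A^4 + 5A^8 - 3A^12 + A^16 (w = 0)
1 component over 12 crossings, w = 0
3 Fox colorings among 3^12, |V(-1)| = 37: not tricolorable
why: |V(-1)| = 37: so not tricolorable, since 3 does not divide 37


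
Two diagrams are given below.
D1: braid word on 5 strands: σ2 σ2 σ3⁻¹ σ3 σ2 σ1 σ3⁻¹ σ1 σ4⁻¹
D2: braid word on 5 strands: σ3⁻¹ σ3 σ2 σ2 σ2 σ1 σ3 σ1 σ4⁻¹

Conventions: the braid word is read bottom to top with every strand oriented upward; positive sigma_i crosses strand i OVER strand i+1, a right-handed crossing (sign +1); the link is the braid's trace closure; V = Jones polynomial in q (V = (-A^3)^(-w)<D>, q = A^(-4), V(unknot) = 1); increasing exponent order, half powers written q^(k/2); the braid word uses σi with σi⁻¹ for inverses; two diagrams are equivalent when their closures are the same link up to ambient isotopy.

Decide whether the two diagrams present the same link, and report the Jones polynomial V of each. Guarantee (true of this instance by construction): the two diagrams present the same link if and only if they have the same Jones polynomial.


equivalent: yes
D1 (bracket -A^-17 + A^-13 - A^-9 + 2A^-5 + A^3; 9 crossings at w = +3): V = -q^(3/2) - 2q^(7/2) + q^(9/2) - q^(11/2) + q^(13/2)
D2 (bracket -A^-11 + A^-7 - A^-3 + 2A + A^9; 9 crossings at w = +5): V = -q^(3/2) - 2q^(7/2) + q^(9/2) - q^(11/2) + q^(13/2)
key observation: D2 (9 crossings) and D1 (9) are Markov-related braid presentations


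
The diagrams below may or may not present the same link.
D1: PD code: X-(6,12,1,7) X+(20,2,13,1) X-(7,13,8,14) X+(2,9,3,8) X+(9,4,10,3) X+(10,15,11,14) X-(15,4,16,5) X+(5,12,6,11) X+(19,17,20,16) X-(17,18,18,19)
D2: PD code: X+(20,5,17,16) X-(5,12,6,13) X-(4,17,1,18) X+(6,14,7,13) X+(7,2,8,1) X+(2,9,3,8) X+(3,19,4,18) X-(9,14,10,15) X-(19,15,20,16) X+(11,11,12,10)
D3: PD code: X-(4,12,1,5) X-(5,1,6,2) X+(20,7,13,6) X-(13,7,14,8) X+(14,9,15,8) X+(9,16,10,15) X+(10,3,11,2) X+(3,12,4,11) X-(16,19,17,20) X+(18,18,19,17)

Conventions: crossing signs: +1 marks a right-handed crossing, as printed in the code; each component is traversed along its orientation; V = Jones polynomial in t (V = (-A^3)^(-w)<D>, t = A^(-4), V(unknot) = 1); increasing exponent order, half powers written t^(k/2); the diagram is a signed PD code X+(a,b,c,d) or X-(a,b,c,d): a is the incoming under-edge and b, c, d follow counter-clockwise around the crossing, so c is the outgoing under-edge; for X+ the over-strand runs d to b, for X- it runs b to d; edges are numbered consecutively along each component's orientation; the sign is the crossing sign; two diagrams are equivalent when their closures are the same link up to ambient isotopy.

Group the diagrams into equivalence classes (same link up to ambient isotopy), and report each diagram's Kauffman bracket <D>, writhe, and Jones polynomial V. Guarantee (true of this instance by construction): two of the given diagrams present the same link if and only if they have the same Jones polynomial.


grouping into links: {D1, D2, D3}
V(D1) = 1 + t + t^2 + t^3  (w +2, c 10, <D> = A^-6 + A^-2 + A^2 + A^6)
D2 (bracket A^-6 + A^-2 + A^2 + A^6; 10 crossings at w = +2): V = 1 + t + t^2 + t^3
V(D3) = 1 + t + t^2 + t^3  (w +2, c 10, <D> = A^-6 + A^-2 + A^2 + A^6)
key observation: one V(t) for all 3 diagrams — one class (guaranteed)


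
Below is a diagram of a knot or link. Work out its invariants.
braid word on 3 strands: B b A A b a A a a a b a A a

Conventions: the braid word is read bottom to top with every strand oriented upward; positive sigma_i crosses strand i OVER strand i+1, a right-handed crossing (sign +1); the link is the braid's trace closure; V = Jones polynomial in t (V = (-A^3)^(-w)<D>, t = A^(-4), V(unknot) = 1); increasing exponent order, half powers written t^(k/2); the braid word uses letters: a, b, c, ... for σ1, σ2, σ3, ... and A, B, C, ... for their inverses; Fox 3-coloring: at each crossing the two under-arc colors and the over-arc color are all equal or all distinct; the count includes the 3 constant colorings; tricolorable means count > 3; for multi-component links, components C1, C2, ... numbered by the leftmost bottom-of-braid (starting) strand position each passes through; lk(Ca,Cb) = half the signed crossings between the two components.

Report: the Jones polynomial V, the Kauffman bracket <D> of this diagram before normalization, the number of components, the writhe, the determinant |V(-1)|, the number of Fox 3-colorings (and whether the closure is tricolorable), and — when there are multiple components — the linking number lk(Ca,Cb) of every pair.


V = t - t^2 + 2t^3 - t^4 + t^5 - t^6
<D> = -A^-12 + A^-8 - A^-4 + 2 - A^4 + A^8 (w = +4)
1 component over 14 crossings, w = +4
3 Fox colorings among 3^14, |V(-1)| = 7: not tricolorable
why: w = +4 shifts under R1 moves; the (-A^3)^(-4) factor cancels that in V


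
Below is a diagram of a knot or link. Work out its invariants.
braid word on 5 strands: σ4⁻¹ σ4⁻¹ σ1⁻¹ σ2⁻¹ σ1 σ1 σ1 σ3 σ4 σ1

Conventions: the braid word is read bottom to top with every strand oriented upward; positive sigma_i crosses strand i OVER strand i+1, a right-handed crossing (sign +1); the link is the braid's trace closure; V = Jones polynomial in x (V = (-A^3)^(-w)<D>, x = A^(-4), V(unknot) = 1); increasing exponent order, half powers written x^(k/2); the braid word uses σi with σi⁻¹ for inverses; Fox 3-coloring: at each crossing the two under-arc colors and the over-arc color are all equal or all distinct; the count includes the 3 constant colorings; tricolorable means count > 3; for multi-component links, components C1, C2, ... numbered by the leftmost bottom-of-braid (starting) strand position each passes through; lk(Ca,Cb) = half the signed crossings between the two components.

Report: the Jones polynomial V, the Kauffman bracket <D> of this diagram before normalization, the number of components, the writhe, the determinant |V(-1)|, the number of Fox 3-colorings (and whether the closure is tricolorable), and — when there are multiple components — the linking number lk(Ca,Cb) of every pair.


V(x) = x + x^3 - x^4
bracket: -A^-10 + A^-6 + A^2, w = +2
1 component, writhe +2, over 10 crossings
det 3, colorings 9 of 3^10 — tricolorable
observation: V spans 3 powers of x: at least 3 crossings in any diagram


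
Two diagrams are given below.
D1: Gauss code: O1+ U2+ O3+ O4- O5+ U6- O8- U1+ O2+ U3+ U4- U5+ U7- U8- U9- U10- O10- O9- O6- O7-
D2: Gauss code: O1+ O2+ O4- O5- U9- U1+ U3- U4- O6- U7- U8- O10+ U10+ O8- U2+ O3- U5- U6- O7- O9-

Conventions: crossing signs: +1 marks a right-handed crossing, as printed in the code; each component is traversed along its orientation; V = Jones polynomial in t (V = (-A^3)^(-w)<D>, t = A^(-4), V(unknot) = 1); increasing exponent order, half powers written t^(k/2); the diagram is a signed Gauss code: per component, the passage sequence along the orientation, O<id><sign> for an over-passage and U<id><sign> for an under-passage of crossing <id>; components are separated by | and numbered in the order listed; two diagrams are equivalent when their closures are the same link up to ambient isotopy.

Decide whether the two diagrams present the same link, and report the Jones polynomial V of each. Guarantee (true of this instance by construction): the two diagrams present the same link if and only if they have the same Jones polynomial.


equivalent: no
V(D1) = 1  (w -2, c 10, <D> = A^-6)
V(D2) = -t^-4 + t^-3 + t^-1  [10 crossings, <D> = A^-8 + 1 - A^4, w = -4]
key observation: comparing 2 Jones polynomials yields 2 groups


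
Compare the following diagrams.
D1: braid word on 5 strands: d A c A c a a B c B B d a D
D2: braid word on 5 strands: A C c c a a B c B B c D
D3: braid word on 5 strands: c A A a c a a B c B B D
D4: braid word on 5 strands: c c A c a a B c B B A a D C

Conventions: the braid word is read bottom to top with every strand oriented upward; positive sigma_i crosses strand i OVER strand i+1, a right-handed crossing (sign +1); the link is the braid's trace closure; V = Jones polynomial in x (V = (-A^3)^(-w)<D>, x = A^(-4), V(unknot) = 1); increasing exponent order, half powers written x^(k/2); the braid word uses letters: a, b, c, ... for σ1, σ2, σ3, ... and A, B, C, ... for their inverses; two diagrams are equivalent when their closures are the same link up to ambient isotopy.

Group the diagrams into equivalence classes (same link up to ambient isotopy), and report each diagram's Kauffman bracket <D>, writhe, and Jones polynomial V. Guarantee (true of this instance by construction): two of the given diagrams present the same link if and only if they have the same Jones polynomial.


grouping into links: {D1, D2, D3, D4}
V(D1) = -x^-3 + 2x^-2 - 2x^-1 + 3 - 2x + 2x^2 - x^3  (w +2, c 14, <D> = -A^-6 + 2A^-2 - 2A^2 + 3A^6 - 2A^10 + 2A^14 - A^18)
D2 (bracket -A^-12 + 2A^-8 - 2A^-4 + 3 - 2A^4 + 2A^8 - A^12; 12 crossings at w = 0): V = -x^-3 + 2x^-2 - 2x^-1 + 3 - 2x + 2x^2 - x^3
V(D3) = -x^-3 + 2x^-2 - 2x^-1 + 3 - 2x + 2x^2 - x^3  [12 crossings, <D> = -A^-12 + 2A^-8 - 2A^-4 + 3 - 2A^4 + 2A^8 - A^12, w = 0]
D4 (bracket -A^-12 + 2A^-8 - 2A^-4 + 3 - 2A^4 + 2A^8 - A^12; 14 crossings at w = 0): V = -x^-3 + 2x^-2 - 2x^-1 + 3 - 2x + 2x^2 - x^3
key observation: all 4 diagrams share one V(x), hence one class


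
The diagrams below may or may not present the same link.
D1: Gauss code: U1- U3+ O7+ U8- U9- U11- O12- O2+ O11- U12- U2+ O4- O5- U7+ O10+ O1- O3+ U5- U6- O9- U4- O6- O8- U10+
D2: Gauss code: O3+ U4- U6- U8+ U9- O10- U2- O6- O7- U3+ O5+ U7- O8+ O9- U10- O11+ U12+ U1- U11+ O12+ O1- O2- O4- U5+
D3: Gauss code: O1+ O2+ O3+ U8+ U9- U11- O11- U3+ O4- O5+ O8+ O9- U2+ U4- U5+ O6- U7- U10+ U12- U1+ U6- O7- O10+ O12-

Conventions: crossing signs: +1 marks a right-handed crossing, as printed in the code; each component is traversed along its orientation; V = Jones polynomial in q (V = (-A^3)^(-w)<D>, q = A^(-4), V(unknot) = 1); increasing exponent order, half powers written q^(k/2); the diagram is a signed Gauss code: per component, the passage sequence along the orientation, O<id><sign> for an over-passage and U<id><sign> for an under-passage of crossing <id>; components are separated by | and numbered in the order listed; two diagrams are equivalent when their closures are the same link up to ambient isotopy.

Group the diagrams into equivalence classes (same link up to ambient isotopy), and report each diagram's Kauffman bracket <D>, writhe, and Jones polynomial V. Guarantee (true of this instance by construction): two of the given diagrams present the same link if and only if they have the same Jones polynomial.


grouping into links: {D1, D2} | {D3}
V(D1) = q^-5 - 2q^-4 + 2q^-3 - 2q^-2 + 2q^-1 - 1 + q  (w -4, c 12, <D> = A^-16 - A^-12 + 2A^-8 - 2A^-4 + 2 - 2A^4 + A^8)
V(D2) = q^-5 - 2q^-4 + 2q^-3 - 2q^-2 + 2q^-1 - 1 + q  [12 crossings, <D> = A^-10 - A^-6 + 2A^-2 - 2A^2 + 2A^6 - 2A^10 + A^14, w = -2]
D3 (bracket 1; 12 crossings at w = 0): V = 1
why: 2 values of V(q) split the 3 diagrams


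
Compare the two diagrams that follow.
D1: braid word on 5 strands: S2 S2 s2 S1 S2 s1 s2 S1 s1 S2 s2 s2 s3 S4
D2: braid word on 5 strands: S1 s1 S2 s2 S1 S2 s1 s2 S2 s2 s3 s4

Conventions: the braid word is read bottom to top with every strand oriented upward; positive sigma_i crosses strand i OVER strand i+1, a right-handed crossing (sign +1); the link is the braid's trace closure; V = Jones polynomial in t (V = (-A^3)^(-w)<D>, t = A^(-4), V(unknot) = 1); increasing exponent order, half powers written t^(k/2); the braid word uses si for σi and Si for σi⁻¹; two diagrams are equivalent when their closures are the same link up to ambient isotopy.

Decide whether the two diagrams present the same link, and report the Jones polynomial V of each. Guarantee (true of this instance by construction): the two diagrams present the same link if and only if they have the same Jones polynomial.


same link: yes
V(D1) = 1  [14 crossings, <D> = 1, w = 0]
V(D2) = 1  (w +2, c 12, <D> = A^6)
note: Markov moves rewrite D1 (14 crossings) into D2 (12)


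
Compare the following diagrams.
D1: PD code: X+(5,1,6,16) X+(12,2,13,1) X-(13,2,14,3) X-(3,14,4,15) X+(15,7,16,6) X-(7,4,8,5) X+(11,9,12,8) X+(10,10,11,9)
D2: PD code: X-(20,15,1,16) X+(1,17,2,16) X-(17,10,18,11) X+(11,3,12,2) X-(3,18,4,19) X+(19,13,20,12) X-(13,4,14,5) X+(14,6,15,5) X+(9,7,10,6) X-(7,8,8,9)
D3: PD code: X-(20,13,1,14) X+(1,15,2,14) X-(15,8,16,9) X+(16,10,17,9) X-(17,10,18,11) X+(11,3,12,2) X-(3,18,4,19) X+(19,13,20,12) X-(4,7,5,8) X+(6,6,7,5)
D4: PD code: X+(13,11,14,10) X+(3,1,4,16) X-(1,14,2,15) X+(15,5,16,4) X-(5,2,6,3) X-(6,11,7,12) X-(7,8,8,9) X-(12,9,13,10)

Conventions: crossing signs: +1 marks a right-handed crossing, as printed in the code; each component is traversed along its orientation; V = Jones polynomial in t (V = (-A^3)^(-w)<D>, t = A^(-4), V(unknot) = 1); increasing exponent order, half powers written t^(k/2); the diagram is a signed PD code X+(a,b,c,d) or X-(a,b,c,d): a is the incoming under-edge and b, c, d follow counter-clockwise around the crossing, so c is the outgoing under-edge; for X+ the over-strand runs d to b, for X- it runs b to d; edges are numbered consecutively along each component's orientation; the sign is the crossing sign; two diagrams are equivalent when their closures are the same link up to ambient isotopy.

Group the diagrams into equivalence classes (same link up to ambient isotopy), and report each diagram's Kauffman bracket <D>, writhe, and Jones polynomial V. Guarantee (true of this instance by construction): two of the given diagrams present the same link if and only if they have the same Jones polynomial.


classes: {D1, D2, D3, D4}
V(D1) = t^-2 - t^-1 + 1 - t + t^2  [8 crossings, <D> = A^-2 - A^2 + A^6 - A^10 + A^14, w = +2]
V(D2) = t^-2 - t^-1 + 1 - t + t^2  (w 0, c 10, <D> = A^-8 - A^-4 + 1 - A^4 + A^8)
V(D3) = t^-2 - t^-1 + 1 - t + t^2  (w 0, c 10, <D> = A^-8 - A^-4 + 1 - A^4 + A^8)
V(D4) = t^-2 - t^-1 + 1 - t + t^2  [8 crossings, <D> = A^-14 - A^-10 + A^-6 - A^-2 + A^2, w = -2]
note: one V(t) for all 4 diagrams — one class (guaranteed)


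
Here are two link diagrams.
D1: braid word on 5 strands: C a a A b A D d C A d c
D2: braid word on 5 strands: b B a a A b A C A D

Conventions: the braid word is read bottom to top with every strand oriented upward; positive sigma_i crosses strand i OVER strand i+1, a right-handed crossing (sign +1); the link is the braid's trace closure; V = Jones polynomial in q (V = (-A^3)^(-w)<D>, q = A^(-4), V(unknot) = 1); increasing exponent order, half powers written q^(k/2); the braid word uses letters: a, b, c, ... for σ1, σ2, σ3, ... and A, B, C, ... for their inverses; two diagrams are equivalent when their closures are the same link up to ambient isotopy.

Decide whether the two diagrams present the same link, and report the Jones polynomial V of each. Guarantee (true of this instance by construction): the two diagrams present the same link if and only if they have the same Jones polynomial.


same link: yes
V(D1) = 1  [12 crossings, <D> = 1, w = 0]
V(D2) = 1  (w -2, c 10, <D> = A^-6)
note: from 12 to 10 crossings by R-moves: one link, two diagrams


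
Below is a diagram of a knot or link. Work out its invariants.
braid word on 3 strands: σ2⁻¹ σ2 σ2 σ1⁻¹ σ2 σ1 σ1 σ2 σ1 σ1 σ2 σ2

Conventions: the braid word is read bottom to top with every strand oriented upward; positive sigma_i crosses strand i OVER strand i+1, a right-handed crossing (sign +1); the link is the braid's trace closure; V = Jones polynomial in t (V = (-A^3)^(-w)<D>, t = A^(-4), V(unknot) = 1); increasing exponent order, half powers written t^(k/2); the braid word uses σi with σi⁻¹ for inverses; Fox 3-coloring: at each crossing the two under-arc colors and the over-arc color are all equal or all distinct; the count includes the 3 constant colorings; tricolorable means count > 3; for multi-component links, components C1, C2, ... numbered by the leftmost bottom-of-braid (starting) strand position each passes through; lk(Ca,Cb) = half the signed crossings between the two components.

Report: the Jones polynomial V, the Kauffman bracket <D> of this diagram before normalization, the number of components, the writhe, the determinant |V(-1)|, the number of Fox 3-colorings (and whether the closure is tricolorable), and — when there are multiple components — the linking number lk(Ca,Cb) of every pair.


Jones polynomial: V(t) = t^3 + t^5 - t^6 + t^7 - t^8 + t^9 - t^10
<D> = -A^-16 + A^-12 - A^-8 + A^-4 - 1 + A^4 + A^12; writhe +8
components 1, writhe +8 (12 crossings)
3-colorings: 3 of 3^12, det 7 — not tricolorable
note: inverse pairs cancel, leaving σ2 σ1⁻¹ σ2 σ1 σ1 σ2 σ1 σ1 σ2 σ2


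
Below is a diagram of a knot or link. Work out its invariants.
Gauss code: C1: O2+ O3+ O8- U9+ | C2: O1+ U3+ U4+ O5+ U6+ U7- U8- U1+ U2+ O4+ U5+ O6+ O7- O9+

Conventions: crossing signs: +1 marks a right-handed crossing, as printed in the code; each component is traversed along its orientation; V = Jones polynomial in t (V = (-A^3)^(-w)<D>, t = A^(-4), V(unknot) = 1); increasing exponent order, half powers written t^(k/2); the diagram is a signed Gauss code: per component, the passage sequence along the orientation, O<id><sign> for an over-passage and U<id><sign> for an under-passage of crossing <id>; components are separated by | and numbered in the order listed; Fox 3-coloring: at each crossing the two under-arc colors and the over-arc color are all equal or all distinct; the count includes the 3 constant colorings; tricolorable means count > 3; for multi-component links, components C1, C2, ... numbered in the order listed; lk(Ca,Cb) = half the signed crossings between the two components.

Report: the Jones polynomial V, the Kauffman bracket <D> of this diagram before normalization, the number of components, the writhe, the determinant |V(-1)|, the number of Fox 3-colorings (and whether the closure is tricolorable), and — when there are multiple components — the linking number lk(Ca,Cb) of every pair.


V = -t^(3/2) - 2t^(7/2) + t^(9/2) - t^(11/2) + t^(13/2)
<D> = -A^-11 + A^-7 - A^-3 + 2A + A^9 (w = +5)
2 components over 9 crossings, w = +5
lk(C1,C2): +1
9 Fox colorings among 3^9, |V(-1)| = 6: tricolorable
why: summing lk over 1 pair gives +1


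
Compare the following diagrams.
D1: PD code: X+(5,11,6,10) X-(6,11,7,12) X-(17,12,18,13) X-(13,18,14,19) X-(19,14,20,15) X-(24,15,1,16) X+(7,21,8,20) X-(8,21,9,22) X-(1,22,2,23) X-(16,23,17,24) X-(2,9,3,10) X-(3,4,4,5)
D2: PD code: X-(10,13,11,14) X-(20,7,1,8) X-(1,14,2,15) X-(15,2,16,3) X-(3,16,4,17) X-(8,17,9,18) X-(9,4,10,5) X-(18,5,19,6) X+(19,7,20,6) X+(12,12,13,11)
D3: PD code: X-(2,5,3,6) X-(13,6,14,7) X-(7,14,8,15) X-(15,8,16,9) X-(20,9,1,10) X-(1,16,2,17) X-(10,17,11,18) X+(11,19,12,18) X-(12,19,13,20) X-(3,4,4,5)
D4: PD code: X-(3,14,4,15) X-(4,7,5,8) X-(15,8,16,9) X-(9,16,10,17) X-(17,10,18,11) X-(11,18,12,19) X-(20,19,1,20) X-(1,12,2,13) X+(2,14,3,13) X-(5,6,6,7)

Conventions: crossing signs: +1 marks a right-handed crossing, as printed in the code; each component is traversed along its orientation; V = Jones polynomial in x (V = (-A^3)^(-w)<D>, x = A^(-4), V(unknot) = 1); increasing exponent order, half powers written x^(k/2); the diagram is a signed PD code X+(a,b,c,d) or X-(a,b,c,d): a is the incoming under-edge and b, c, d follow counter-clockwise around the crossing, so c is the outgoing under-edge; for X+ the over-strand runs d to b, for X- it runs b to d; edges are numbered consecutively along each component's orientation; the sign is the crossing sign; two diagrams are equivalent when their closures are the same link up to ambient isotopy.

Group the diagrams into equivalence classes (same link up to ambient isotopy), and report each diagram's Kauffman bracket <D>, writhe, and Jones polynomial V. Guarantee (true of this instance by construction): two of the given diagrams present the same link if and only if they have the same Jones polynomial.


classes: {D1, D2, D3, D4}
V(D1) = -x^-7 + x^-6 - x^-5 + x^-4 + x^-2  [12 crossings, <D> = A^-16 + A^-8 - A^-4 + 1 - A^4, w = -8]
D2 (bracket A^-10 + A^-2 - A^2 + A^6 - A^10; 10 crossings at w = -6): V = -x^-7 + x^-6 - x^-5 + x^-4 + x^-2
V(D3) = -x^-7 + x^-6 - x^-5 + x^-4 + x^-2  [10 crossings, <D> = A^-16 + A^-8 - A^-4 + 1 - A^4, w = -8]
V(D4) = -x^-7 + x^-6 - x^-5 + x^-4 + x^-2  (w -8, c 10, <D> = A^-16 + A^-8 - A^-4 + 1 - A^4)
note: one V(x) for all 4 diagrams — one class (guaranteed)


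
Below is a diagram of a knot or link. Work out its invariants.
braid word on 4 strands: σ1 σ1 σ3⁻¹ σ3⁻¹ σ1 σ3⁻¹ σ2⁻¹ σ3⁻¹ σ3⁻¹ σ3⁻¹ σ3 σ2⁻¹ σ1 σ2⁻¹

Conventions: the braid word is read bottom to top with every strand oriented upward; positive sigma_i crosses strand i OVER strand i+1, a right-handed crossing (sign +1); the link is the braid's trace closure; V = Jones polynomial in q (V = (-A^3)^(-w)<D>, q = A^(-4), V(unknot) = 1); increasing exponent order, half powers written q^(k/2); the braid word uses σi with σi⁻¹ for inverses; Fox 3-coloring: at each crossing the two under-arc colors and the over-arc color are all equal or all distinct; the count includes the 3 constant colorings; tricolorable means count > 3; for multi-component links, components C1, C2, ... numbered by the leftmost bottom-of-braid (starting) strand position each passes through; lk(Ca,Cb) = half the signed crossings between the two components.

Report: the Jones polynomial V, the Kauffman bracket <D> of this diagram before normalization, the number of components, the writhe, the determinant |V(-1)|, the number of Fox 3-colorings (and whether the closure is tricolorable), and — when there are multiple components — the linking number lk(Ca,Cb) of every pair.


V(q) = q^(-13/2) - q^(-11/2) + 2q^(-9/2) - 4q^(-7/2) + 3q^(-5/2) - 4q^(-3/2) + 3q^(-1/2) - 3q^(1/2) + 2q^(3/2) - q^(5/2)
bracket: -A^-22 + 2A^-18 - 3A^-14 + 3A^-10 - 4A^-6 + 3A^-2 - 4A^2 + 2A^6 - A^10 + A^14, w = -4
2 components, writhe -4, over 14 crossings
lk(C1,C2) = 0
det 24, colorings 9 of 3^14 — tricolorable
observation: the 1 component pair carries total linking 0


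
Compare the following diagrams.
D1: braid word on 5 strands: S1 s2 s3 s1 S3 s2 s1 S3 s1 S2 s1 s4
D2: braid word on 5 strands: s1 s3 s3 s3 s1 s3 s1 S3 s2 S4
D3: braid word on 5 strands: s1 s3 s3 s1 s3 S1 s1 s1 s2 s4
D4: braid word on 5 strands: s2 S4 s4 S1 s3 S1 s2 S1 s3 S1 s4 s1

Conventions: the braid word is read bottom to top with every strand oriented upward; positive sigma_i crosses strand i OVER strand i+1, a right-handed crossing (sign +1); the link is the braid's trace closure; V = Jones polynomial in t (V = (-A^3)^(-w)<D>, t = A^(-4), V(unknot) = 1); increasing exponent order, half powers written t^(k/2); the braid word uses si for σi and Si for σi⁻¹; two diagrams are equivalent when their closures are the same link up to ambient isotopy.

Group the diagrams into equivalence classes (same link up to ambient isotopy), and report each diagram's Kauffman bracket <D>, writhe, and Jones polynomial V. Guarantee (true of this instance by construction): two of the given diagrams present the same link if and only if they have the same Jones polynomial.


classes: {D1} | {D2, D3} | {D4}
V(D1) = t + t^3 - t^4  [12 crossings, <D> = -A^-4 + 1 + A^8, w = +4]
D2 (bracket A^-14 - 2A^-10 + A^-6 - 2A^-2 + 2A^2 + A^10; 10 crossings at w = +6): V = t^2 + 2t^4 - 2t^5 + t^6 - 2t^7 + t^8
D3 (bracket A^-8 - 2A^-4 + 1 - 2A^4 + 2A^8 + A^16; 10 crossings at w = +8): V = t^2 + 2t^4 - 2t^5 + t^6 - 2t^7 + t^8
V(D4) = -t^-3 + 2t^-2 - 2t^-1 + 3 - 2t + 2t^2 - t^3  (w +2, c 12, <D> = -A^-6 + 2A^-2 - 2A^2 + 3A^6 - 2A^10 + 2A^14 - A^18)
note: 3 classes among 4 diagrams; unequal V(t) rules out equality


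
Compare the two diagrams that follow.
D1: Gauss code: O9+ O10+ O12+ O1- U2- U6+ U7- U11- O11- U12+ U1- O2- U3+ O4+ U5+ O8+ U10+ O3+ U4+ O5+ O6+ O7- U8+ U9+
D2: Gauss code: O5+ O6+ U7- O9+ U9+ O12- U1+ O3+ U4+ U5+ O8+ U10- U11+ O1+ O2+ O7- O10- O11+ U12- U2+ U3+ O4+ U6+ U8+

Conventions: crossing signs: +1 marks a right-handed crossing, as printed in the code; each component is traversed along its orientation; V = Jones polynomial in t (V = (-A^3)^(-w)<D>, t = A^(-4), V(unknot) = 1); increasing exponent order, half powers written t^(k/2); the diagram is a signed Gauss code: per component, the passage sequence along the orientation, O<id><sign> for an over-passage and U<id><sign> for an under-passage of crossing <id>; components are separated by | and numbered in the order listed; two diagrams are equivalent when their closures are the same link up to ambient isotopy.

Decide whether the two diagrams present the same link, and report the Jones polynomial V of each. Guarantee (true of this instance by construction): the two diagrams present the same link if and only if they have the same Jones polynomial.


equivalent: no
D1 (bracket -A^-16 + A^-12 - A^-8 + A^-4 + A^4; 12 crossings at w = +4): V = t^2 + t^4 - t^5 + t^6 - t^7
V(D2) = t + t^3 - t^4  (w +6, c 12, <D> = -A^2 + A^6 + A^14)
key observation: 2 values of V(t) split the 2 diagrams


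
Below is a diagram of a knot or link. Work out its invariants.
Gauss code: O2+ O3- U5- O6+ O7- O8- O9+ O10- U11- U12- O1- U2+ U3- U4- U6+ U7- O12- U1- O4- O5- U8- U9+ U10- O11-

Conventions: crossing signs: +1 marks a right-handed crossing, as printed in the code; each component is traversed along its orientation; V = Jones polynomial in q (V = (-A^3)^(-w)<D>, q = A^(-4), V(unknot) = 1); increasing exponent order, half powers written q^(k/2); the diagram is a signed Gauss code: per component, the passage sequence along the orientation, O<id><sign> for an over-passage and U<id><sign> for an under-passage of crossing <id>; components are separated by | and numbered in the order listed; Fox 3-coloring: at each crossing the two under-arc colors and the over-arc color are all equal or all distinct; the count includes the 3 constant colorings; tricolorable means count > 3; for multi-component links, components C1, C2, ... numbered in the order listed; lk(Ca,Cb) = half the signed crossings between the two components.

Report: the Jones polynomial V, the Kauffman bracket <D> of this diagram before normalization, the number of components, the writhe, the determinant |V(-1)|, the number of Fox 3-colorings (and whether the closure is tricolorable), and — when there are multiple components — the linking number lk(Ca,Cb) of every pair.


V = q^-8 - 2q^-7 + q^-6 - 2q^-5 + 2q^-4 + q^-2
<D> = A^-10 + 2A^-2 - 2A^2 + A^6 - 2A^10 + A^14 (w = -6)
1 component over 12 crossings, w = -6
27 Fox colorings among 3^12, |V(-1)| = 9: tricolorable
why: |V(-1)| = 9: so tricolorable, since 3 divides 9


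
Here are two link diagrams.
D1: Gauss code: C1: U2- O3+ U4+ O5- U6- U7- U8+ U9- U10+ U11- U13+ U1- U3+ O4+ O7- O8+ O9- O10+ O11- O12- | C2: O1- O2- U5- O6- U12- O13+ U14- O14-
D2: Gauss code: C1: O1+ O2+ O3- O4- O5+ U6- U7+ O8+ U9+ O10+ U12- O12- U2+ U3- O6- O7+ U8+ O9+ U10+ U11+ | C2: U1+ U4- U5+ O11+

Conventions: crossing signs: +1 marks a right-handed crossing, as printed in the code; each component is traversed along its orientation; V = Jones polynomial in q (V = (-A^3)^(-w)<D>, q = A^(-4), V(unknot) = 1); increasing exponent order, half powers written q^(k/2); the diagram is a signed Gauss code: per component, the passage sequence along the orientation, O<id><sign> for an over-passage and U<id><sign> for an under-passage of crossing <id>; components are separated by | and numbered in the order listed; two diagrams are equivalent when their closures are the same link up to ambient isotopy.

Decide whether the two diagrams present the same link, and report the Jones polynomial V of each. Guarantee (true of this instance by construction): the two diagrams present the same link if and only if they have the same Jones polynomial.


same link: no
V(D1) = -q^(-9/2) - q^(-5/2) + q^(-3/2) - q^(-1/2)  [14 crossings, <D> = -A^-10 + A^-6 - A^-2 - A^6, w = -4]
V(D2) = -q^(3/2) - 2q^(7/2) + q^(9/2) - q^(11/2) + q^(13/2)  (w +4, c 12, <D> = A^-14 - A^-10 + A^-6 - 2A^-2 - A^6)
note: comparing 2 Jones polynomials yields 2 groups
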